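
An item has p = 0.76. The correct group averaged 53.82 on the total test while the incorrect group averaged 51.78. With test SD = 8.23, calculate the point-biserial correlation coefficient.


q = 1 - p = 0.24
rpb = ((M1 - M0) / SD) * sqrt(p * q)
rpb = ((53.82 - 51.78) / 8.23) * sqrt(0.76 * 0.24)
rpb = 0.1059

0.1059


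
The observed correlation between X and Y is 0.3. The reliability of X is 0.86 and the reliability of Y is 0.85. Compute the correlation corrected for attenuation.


r_corrected = rxy / sqrt(rxx * ryy)
= 0.3 / sqrt(0.86 * 0.85)
= 0.3 / sqrt(0.731)
= 0.3 / 0.854985
r_corrected = 0.3509

0.3509


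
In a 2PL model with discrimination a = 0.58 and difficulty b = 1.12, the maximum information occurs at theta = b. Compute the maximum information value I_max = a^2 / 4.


For 2PL, max info at theta = b = 1.12
I_max = a^2 / 4 = 0.58^2 / 4
= 0.3364 / 4
I_max = 0.0841

0.0841


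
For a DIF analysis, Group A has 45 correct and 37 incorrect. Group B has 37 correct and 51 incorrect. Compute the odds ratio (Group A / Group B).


Odds_A = 45/37 = 1.2162
Odds_B = 37/51 = 0.7255
OR = Odds_A / Odds_B = 1.2162 / 0.7255
Exactly, OR = (45 * 51) / (37 * 37) = 2295 / 1369
OR = 1.6764

1.6764


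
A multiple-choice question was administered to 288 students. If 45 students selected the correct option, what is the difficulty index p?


Item difficulty p = number correct / total examinees
p = 45 / 288
p = 0.1562

0.1562


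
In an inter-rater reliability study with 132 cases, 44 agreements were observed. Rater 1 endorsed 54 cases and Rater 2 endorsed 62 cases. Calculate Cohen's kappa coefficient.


P_o = 44/132 = 0.333333
P_e = (54*62 + 78*70) / 17424 = 0.50551
kappa = (P_o - P_e) / (1 - P_e)
kappa = (0.333333 - 0.50551) / (1 - 0.50551)
kappa = -0.3482

-0.3482


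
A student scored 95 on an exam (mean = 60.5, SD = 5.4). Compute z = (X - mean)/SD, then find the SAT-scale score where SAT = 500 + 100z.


z = (X - mean) / SD = (95 - 60.5) / 5.4
z = 34.5 / 5.4
z = 6.3889
SAT-scale = SAT = 500 + 100z
Carry z at full precision (z = 34.5 / 5.4) into the conversion:
SAT-scale = 500 + 100 * (34.5 / 5.4) = 500 + 3450 / 5.4
SAT-scale = 500 + 638.8889
SAT-scale = 1138.8889

1138.8889


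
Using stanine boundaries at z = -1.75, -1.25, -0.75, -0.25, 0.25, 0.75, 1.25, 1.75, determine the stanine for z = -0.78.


Stanine boundaries: [-1.75, -1.25, -0.75, -0.25, 0.25, 0.75, 1.25, 1.75]
z = -0.78
Check each boundary:
  z >= -1.75 -> could be stanine 2
  z >= -1.25 -> could be stanine 3
  z < -0.75
  z < -0.25
  z < 0.25
  z < 0.75
  z < 1.25
  z < 1.75
Highest qualifying boundary gives stanine = 3

3


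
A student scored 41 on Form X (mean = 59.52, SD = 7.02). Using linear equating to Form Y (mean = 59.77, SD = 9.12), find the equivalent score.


slope = SD_Y / SD_X = 9.12 / 7.02 ~ 1.2991
intercept = mean_Y - slope * mean_X = 59.77 - (9.12 / 7.02) * 59.52 ~ -17.5551
Y = slope * X + intercept. To avoid rounding drift from the rounded slope/intercept, evaluate the equivalent form Y = mean_Y + SD_Y * (X - mean_X) / SD_X at full precision:
Y = 59.77 + 9.12 * (41 - 59.52) / 7.02
Y = 59.77 - 9.12 * 18.52 / 7.02
Y = 59.77 - 168.9024 / 7.02
Y = 59.77 - 24.0602
Y = 35.7098

35.7098


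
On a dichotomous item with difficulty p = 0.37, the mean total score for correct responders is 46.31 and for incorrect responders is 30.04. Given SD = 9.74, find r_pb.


q = 1 - p = 0.63
rpb = ((M1 - M0) / SD) * sqrt(p * q)
rpb = ((46.31 - 30.04) / 9.74) * sqrt(0.37 * 0.63)
rpb = 0.8065

0.8065


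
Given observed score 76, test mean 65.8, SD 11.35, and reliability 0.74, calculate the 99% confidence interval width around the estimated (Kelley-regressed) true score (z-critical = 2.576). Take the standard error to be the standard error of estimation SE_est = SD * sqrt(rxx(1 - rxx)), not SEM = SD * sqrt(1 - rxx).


True score estimate = 0.74*76 + 0.26*65.8 = 73.348
SE_est = SD * sqrt(rxx * (1 - rxx)) = 11.35 * sqrt(0.74 * 0.26) = 11.35 * sqrt(0.1924) = 4.978499
CI = T_est +/- z * SE_est, so width = 2 * z * SE_est = 2 * 2.576 * 4.978499
Width = 25.6492

25.6492


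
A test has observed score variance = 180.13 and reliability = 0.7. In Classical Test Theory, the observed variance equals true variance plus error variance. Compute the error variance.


var_true = rxx * var_obs = 0.7 * 180.13 = 126.091
var_error = var_obs - var_true
var_error = 180.13 - 126.091
var_error = 54.039

54.039


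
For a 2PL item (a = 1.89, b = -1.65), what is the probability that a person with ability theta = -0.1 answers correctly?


a*(theta - b) = 1.89 * (-0.1 - -1.65) = 2.9295
exp(-2.9295) = 0.0534
P = 1 / (1 + 0.0534)
P = 0.9493

0.9493


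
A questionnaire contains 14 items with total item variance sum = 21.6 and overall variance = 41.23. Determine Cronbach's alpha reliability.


alpha = (k/(k-1)) * (1 - sum(si^2)/s_total^2)
= (14/13) * (1 - 21.6/41.23)
alpha = 0.5127

0.5127


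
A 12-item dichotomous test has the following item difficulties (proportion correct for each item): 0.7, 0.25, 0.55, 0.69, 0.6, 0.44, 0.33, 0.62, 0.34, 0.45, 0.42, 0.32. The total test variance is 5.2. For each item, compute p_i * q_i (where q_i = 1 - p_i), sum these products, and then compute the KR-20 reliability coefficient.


For each item, compute p_i * q_i:
  Item 1: 0.7 * 0.3 = 0.21
  Item 2: 0.25 * 0.75 = 0.1875
  Item 3: 0.55 * 0.45 = 0.2475
  Item 4: 0.69 * 0.31 = 0.2139
  Item 5: 0.6 * 0.4 = 0.24
  Item 6: 0.44 * 0.56 = 0.2464
  Item 7: 0.33 * 0.67 = 0.2211
  Item 8: 0.62 * 0.38 = 0.2356
  Item 9: 0.34 * 0.66 = 0.2244
  Item 10: 0.45 * 0.55 = 0.2475
  Item 11: 0.42 * 0.58 = 0.2436
  Item 12: 0.32 * 0.68 = 0.2176
Sum(p_i * q_i) = 0.21 + 0.1875 + 0.2475 + 0.2139 + 0.24 + 0.2464 + 0.2211 + 0.2356 + 0.2244 + 0.2475 + 0.2436 + 0.2176 = 2.7351
KR-20 = (k/(k-1)) * (1 - Sum(p_i*q_i) / Var_total)
= (12/11) * (1 - 2.7351/5.2)
= 1.0909 * 0.474
KR-20 = 0.5171

0.5171


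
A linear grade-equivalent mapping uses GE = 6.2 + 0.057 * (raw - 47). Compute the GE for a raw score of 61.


raw - median = 61 - 47 = 14
slope * diff = 0.057 * 14 = 0.798
GE = 6.2 + 0.798
GE = 6.998

6.998


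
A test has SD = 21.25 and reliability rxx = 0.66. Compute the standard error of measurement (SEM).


SEM = SD * sqrt(1 - rxx)
SEM = 21.25 * sqrt(1 - 0.66)
SEM = 21.25 * sqrt(0.34) = 21.25 * 0.583095
SEM = 12.3908

12.3908


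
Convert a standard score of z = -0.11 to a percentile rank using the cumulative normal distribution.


CDF(z) = 0.5 * (1 + erf(z/sqrt(2)))
erf(-0.0778) = -0.0876
CDF = 0.4562
Percentile rank = 0.4562 * 100 = 45.62

45.62


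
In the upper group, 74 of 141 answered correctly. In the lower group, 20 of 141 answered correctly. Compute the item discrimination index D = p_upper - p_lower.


p_upper = 74/141 = 0.5248
p_lower = 20/141 = 0.1418
D = 0.5248 - 0.1418 = 0.383

0.383


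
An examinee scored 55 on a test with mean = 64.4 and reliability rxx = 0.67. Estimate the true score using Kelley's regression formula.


T_est = rxx * X + (1 - rxx) * mean
T_est = 0.67 * 55 + 0.33 * 64.4
T_est = 36.85 + 21.252
T_est = 58.102

58.102


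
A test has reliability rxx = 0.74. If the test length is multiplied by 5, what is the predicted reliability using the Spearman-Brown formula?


r_new = (n * rxx) / (1 + (n-1) * rxx)
r_new = (5 * 0.74) / (1 + 4 * 0.74)
r_new = 3.7 / 3.96
r_new = 0.9343

0.9343


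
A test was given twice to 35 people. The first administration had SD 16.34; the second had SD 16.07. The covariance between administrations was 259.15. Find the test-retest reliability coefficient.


r = cov(X,Y) / (SD_X * SD_Y)
r = 259.15 / (16.34 * 16.07)
r = 259.15 / 262.5838
r = 0.9869

0.9869


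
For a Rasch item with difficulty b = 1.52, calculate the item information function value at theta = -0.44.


P = 1/(1+exp(-(-0.44-1.52))) = 0.1235
I = P*(1-P) = 0.1235 * 0.8765
I = 0.1082

0.1082


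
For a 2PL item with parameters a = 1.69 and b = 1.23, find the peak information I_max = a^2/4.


For 2PL, max info at theta = b = 1.23
I_max = a^2 / 4 = 1.69^2 / 4
= 2.8561 / 4
I_max = 0.714

0.714


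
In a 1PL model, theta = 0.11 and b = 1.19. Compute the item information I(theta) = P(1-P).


P = 1/(1+exp(-(0.11-1.19))) = 0.2535
I = P*(1-P) = 0.2535 * 0.7465
I = 0.1892

0.1892


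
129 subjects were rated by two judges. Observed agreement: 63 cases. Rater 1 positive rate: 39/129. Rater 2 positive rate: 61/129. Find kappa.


P_o = 63/129 = 0.488372
P_e = (39*61 + 90*68) / 16641 = 0.510727
kappa = (P_o - P_e) / (1 - P_e)
kappa = (0.488372 - 0.510727) / (1 - 0.510727)
kappa = -0.0457

-0.0457


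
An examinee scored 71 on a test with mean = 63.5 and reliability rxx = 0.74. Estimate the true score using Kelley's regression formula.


T_est = rxx * X + (1 - rxx) * mean
T_est = 0.74 * 71 + 0.26 * 63.5
T_est = 52.54 + 16.51
T_est = 69.05

69.05


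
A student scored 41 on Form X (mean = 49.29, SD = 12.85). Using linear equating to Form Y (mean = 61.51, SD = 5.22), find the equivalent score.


slope = SD_Y / SD_X = 5.22 / 12.85 ~ 0.4062
intercept = mean_Y - slope * mean_X = 61.51 - (5.22 / 12.85) * 49.29 ~ 41.4871
Y = slope * X + intercept. To avoid rounding drift from the rounded slope/intercept, evaluate the equivalent form Y = mean_Y + SD_Y * (X - mean_X) / SD_X at full precision:
Y = 61.51 + 5.22 * (41 - 49.29) / 12.85
Y = 61.51 - 5.22 * 8.29 / 12.85
Y = 61.51 - 43.2738 / 12.85
Y = 61.51 - 3.3676
Y = 58.1424

58.1424


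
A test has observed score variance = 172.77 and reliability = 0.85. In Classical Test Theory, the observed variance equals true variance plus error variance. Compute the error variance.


var_true = rxx * var_obs = 0.85 * 172.77 = 146.8545
var_error = var_obs - var_true
var_error = 172.77 - 146.8545
var_error = 25.9155

25.9155


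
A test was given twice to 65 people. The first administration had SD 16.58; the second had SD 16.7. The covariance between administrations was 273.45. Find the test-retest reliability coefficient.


r = cov(X,Y) / (SD_X * SD_Y)
r = 273.45 / (16.58 * 16.7)
r = 273.45 / 276.886
r = 0.9876

0.9876


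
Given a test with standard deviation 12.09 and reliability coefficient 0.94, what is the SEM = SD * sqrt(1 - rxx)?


SEM = SD * sqrt(1 - rxx)
SEM = 12.09 * sqrt(1 - 0.94)
SEM = 12.09 * sqrt(0.06) = 12.09 * 0.244949
SEM = 2.9614

2.9614


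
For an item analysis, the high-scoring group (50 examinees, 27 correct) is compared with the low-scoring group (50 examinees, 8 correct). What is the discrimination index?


p_upper = 27/50 = 0.54
p_lower = 8/50 = 0.16
D = 0.54 - 0.16 = 0.38

0.38


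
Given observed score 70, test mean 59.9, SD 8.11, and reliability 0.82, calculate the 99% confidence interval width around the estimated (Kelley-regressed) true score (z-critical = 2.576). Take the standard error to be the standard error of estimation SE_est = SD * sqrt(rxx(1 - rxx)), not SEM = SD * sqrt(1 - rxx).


True score estimate = 0.82*70 + 0.18*59.9 = 68.182
SE_est = SD * sqrt(rxx * (1 - rxx)) = 8.11 * sqrt(0.82 * 0.18) = 8.11 * sqrt(0.1476) = 3.11576
CI = T_est +/- z * SE_est, so width = 2 * z * SE_est = 2 * 2.576 * 3.11576
Width = 16.0524

16.0524


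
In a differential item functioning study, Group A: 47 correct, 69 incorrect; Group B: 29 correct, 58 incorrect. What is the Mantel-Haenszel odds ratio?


Odds_A = 47/69 = 0.6812
Odds_B = 29/58 = 0.5
OR = Odds_A / Odds_B = 0.6812 / 0.5
Exactly, OR = (47 * 58) / (69 * 29) = 2726 / 2001
OR = 1.3623

1.3623


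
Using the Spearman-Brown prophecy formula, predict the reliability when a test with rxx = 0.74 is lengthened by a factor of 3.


r_new = (n * rxx) / (1 + (n-1) * rxx)
r_new = (3 * 0.74) / (1 + 2 * 0.74)
r_new = 2.22 / 2.48
r_new = 0.8952

0.8952


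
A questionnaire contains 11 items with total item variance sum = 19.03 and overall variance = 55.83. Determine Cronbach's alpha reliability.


alpha = (k/(k-1)) * (1 - sum(si^2)/s_total^2)
= (11/10) * (1 - 19.03/55.83)
alpha = 0.7251

0.7251


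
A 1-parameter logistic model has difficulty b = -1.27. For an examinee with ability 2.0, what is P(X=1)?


theta - b = 2.0 - -1.27 = 3.27
exp(-(theta - b)) = exp(-3.27) = 0.038
P = 1 / (1 + 0.038)
P = 0.9634

0.9634


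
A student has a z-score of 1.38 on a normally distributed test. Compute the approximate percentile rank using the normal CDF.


CDF(z) = 0.5 * (1 + erf(z/sqrt(2)))
erf(0.9758) = 0.8324
CDF = 0.9162
Percentile rank = 0.9162 * 100 = 91.62

91.62


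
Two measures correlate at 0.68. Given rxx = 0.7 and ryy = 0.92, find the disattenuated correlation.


r_corrected = rxy / sqrt(rxx * ryy)
= 0.68 / sqrt(0.7 * 0.92)
= 0.68 / sqrt(0.644)
= 0.68 / 0.802496
r_corrected = 0.8474

0.8474


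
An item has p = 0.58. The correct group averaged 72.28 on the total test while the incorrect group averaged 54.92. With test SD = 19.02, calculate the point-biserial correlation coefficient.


q = 1 - p = 0.42
rpb = ((M1 - M0) / SD) * sqrt(p * q)
rpb = ((72.28 - 54.92) / 19.02) * sqrt(0.58 * 0.42)
rpb = 0.4505

0.4505


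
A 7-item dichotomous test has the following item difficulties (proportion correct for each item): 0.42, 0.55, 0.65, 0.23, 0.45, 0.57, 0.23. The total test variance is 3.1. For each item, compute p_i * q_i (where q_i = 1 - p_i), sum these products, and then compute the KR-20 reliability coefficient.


For each item, compute p_i * q_i:
  Item 1: 0.42 * 0.58 = 0.2436
  Item 2: 0.55 * 0.45 = 0.2475
  Item 3: 0.65 * 0.35 = 0.2275
  Item 4: 0.23 * 0.77 = 0.1771
  Item 5: 0.45 * 0.55 = 0.2475
  Item 6: 0.57 * 0.43 = 0.2451
  Item 7: 0.23 * 0.77 = 0.1771
Sum(p_i * q_i) = 0.2436 + 0.2475 + 0.2275 + 0.1771 + 0.2475 + 0.2451 + 0.1771 = 1.5654
KR-20 = (k/(k-1)) * (1 - Sum(p_i*q_i) / Var_total)
= (7/6) * (1 - 1.5654/3.1)
= 1.1667 * 0.495
KR-20 = 0.5775

0.5775


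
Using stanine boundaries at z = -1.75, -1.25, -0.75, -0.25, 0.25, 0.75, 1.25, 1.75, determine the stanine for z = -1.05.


Stanine boundaries: [-1.75, -1.25, -0.75, -0.25, 0.25, 0.75, 1.25, 1.75]
z = -1.05
Check each boundary:
  z >= -1.75 -> could be stanine 2
  z >= -1.25 -> could be stanine 3
  z < -0.75
  z < -0.25
  z < 0.25
  z < 0.75
  z < 1.25
  z < 1.75
Highest qualifying boundary gives stanine = 3

3


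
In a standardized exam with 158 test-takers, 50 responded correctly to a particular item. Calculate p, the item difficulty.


Item difficulty p = number correct / total examinees
p = 50 / 158
p = 0.3165

0.3165


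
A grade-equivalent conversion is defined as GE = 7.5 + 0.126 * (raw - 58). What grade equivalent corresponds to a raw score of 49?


raw - median = 49 - 58 = -9
slope * diff = 0.126 * -9 = -1.134
GE = 7.5 + -1.134
GE = 6.366

6.366


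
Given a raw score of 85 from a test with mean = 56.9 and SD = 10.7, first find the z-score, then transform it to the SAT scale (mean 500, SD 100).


z = (X - mean) / SD = (85 - 56.9) / 10.7
z = 28.1 / 10.7
z = 2.6262
SAT-scale = SAT = 500 + 100z
Carry z at full precision (z = 28.1 / 10.7) into the conversion:
SAT-scale = 500 + 100 * (28.1 / 10.7) = 500 + 2810 / 10.7
SAT-scale = 500 + 262.6168
SAT-scale = 762.6168

762.6168


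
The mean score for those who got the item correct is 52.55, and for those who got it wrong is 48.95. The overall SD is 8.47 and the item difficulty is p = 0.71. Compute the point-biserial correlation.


q = 1 - p = 0.29
rpb = ((M1 - M0) / SD) * sqrt(p * q)
rpb = ((52.55 - 48.95) / 8.47) * sqrt(0.71 * 0.29)
rpb = 0.1929

0.1929


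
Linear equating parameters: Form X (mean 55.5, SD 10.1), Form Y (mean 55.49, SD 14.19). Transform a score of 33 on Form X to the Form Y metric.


slope = SD_Y / SD_X = 14.19 / 10.1 ~ 1.405
intercept = mean_Y - slope * mean_X = 55.49 - (14.19 / 10.1) * 55.5 ~ -22.4848
Y = slope * X + intercept. To avoid rounding drift from the rounded slope/intercept, evaluate the equivalent form Y = mean_Y + SD_Y * (X - mean_X) / SD_X at full precision:
Y = 55.49 + 14.19 * (33 - 55.5) / 10.1
Y = 55.49 - 14.19 * 22.5 / 10.1
Y = 55.49 - 319.275 / 10.1
Y = 55.49 - 31.6114
Y = 23.8786

23.8786


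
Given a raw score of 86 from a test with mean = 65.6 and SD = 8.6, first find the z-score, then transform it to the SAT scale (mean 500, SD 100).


z = (X - mean) / SD = (86 - 65.6) / 8.6
z = 20.4 / 8.6
z = 2.3721
SAT-scale = SAT = 500 + 100z
Carry z at full precision (z = 20.4 / 8.6) into the conversion:
SAT-scale = 500 + 100 * (20.4 / 8.6) = 500 + 2040 / 8.6
SAT-scale = 500 + 237.2093
SAT-scale = 737.2093

737.2093


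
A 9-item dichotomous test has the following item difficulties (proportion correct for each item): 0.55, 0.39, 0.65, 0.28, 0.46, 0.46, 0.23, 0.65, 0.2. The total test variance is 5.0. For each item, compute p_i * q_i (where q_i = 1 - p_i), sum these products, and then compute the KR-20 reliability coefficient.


For each item, compute p_i * q_i:
  Item 1: 0.55 * 0.45 = 0.2475
  Item 2: 0.39 * 0.61 = 0.2379
  Item 3: 0.65 * 0.35 = 0.2275
  Item 4: 0.28 * 0.72 = 0.2016
  Item 5: 0.46 * 0.54 = 0.2484
  Item 6: 0.46 * 0.54 = 0.2484
  Item 7: 0.23 * 0.77 = 0.1771
  Item 8: 0.65 * 0.35 = 0.2275
  Item 9: 0.2 * 0.8 = 0.16
Sum(p_i * q_i) = 0.2475 + 0.2379 + 0.2275 + 0.2016 + 0.2484 + 0.2484 + 0.1771 + 0.2275 + 0.16 = 1.9759
KR-20 = (k/(k-1)) * (1 - Sum(p_i*q_i) / Var_total)
= (9/8) * (1 - 1.9759/5.0)
= 1.125 * 0.6048
KR-20 = 0.6804

0.6804


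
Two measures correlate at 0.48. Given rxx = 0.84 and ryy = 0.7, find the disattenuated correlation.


r_corrected = rxy / sqrt(rxx * ryy)
= 0.48 / sqrt(0.84 * 0.7)
= 0.48 / sqrt(0.588)
= 0.48 / 0.766812
r_corrected = 0.626

0.626


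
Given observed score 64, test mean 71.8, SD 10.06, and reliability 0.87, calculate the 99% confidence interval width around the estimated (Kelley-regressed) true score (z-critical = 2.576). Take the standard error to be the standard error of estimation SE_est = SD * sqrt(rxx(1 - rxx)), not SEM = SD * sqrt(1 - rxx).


True score estimate = 0.87*64 + 0.13*71.8 = 65.014
SE_est = SD * sqrt(rxx * (1 - rxx)) = 10.06 * sqrt(0.87 * 0.13) = 10.06 * sqrt(0.1131) = 3.383213
CI = T_est +/- z * SE_est, so width = 2 * z * SE_est = 2 * 2.576 * 3.383213
Width = 17.4303

17.4303


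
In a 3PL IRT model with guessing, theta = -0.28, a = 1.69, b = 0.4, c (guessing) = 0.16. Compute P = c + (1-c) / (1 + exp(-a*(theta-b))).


logit = 1.69*(-0.28 - 0.4) = -1.1492
P* = 1/(1 + exp(--1.1492)) = 0.2406
P = 0.16 + (1 - 0.16) * 0.2406
P = 0.3621

0.3621


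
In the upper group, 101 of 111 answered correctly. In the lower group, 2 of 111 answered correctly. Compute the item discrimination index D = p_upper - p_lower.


p_upper = 101/111 = 0.9099
p_lower = 2/111 = 0.018
D = 0.9099 - 0.018 = 0.8919

0.8919


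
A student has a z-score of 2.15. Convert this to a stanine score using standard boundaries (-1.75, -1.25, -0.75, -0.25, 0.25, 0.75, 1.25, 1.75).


Stanine boundaries: [-1.75, -1.25, -0.75, -0.25, 0.25, 0.75, 1.25, 1.75]
z = 2.15
Check each boundary:
  z >= -1.75 -> could be stanine 2
  z >= -1.25 -> could be stanine 3
  z >= -0.75 -> could be stanine 4
  z >= -0.25 -> could be stanine 5
  z >= 0.25 -> could be stanine 6
  z >= 0.75 -> could be stanine 7
  z >= 1.25 -> could be stanine 8
  z >= 1.75 -> could be stanine 9
Highest qualifying boundary gives stanine = 9

9


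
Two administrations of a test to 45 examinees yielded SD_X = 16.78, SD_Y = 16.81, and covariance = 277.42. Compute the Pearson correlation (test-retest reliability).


r = cov(X,Y) / (SD_X * SD_Y)
r = 277.42 / (16.78 * 16.81)
r = 277.42 / 282.0718
r = 0.9835

0.9835


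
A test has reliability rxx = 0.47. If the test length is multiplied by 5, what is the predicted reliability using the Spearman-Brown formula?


r_new = (n * rxx) / (1 + (n-1) * rxx)
r_new = (5 * 0.47) / (1 + 4 * 0.47)
r_new = 2.35 / 2.88
r_new = 0.816

0.816


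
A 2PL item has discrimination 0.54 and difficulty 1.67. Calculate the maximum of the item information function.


For 2PL, max info at theta = b = 1.67
I_max = a^2 / 4 = 0.54^2 / 4
= 0.2916 / 4
I_max = 0.0729

0.0729


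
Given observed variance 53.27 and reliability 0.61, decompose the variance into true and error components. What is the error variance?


var_true = rxx * var_obs = 0.61 * 53.27 = 32.4947
var_error = var_obs - var_true
var_error = 53.27 - 32.4947
var_error = 20.7753

20.7753


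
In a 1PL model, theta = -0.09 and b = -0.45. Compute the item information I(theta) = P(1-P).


P = 1/(1+exp(-(-0.09--0.45))) = 0.589
I = P*(1-P) = 0.589 * 0.411
I = 0.2421

0.2421


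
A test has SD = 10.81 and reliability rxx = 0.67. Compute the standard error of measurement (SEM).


SEM = SD * sqrt(1 - rxx)
SEM = 10.81 * sqrt(1 - 0.67)
SEM = 10.81 * sqrt(0.33) = 10.81 * 0.574456
SEM = 6.2099

6.2099


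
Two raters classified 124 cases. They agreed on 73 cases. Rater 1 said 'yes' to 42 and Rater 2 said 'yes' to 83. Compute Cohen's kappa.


P_o = 73/124 = 0.58871
P_e = (42*83 + 82*41) / 15376 = 0.445369
kappa = (P_o - P_e) / (1 - P_e)
kappa = (0.58871 - 0.445369) / (1 - 0.445369)
kappa = 0.2584

0.2584


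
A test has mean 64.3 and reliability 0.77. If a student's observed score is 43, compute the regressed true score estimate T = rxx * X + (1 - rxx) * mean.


T_est = rxx * X + (1 - rxx) * mean
T_est = 0.77 * 43 + 0.23 * 64.3
T_est = 33.11 + 14.789
T_est = 47.899

47.899


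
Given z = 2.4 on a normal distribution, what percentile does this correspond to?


CDF(z) = 0.5 * (1 + erf(z/sqrt(2)))
erf(1.6971) = 0.9836
CDF = 0.9918
Percentile rank = 0.9918 * 100 = 99.18

99.18


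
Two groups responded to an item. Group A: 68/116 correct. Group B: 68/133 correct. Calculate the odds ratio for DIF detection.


Odds_A = 68/48 = 1.4167
Odds_B = 68/65 = 1.0462
OR = Odds_A / Odds_B = 1.4167 / 1.0462
Exactly, OR = (68 * 65) / (48 * 68) = 4420 / 3264
OR = 1.3542

1.3542


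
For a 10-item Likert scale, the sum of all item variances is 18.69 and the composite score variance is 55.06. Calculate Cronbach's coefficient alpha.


alpha = (k/(k-1)) * (1 - sum(si^2)/s_total^2)
= (10/9) * (1 - 18.69/55.06)
alpha = 0.7339

0.7339


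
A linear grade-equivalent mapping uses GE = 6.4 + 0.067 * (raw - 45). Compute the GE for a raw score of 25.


raw - median = 25 - 45 = -20
slope * diff = 0.067 * -20 = -1.34
GE = 6.4 + -1.34
GE = 5.06

5.06


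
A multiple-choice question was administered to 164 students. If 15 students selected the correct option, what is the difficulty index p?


Item difficulty p = number correct / total examinees
p = 15 / 164
p = 0.0915

0.0915


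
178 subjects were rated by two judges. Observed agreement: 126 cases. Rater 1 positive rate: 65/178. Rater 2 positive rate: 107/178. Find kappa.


P_o = 126/178 = 0.707865
P_e = (65*107 + 113*71) / 31684 = 0.472731
kappa = (P_o - P_e) / (1 - P_e)
kappa = (0.707865 - 0.472731) / (1 - 0.472731)
kappa = 0.4459

0.4459


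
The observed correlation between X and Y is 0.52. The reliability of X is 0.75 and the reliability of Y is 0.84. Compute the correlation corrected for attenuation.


r_corrected = rxy / sqrt(rxx * ryy)
= 0.52 / sqrt(0.75 * 0.84)
= 0.52 / sqrt(0.63)
= 0.52 / 0.793725
r_corrected = 0.6551

0.6551


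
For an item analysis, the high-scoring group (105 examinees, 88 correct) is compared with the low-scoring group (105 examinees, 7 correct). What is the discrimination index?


p_upper = 88/105 = 0.8381
p_lower = 7/105 = 0.0667
D = 0.8381 - 0.0667 = 0.7714

0.7714


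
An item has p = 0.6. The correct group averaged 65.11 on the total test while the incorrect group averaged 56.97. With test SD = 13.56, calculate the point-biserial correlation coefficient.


q = 1 - p = 0.4
rpb = ((M1 - M0) / SD) * sqrt(p * q)
rpb = ((65.11 - 56.97) / 13.56) * sqrt(0.6 * 0.4)
rpb = 0.2941

0.2941


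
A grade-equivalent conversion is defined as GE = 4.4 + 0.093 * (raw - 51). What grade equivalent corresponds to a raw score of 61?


raw - median = 61 - 51 = 10
slope * diff = 0.093 * 10 = 0.93
GE = 4.4 + 0.93
GE = 5.33

5.33


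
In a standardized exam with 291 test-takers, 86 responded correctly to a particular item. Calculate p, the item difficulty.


Item difficulty p = number correct / total examinees
p = 86 / 291
p = 0.2955

0.2955


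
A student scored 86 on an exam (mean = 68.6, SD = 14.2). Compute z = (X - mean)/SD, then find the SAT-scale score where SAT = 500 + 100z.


z = (X - mean) / SD = (86 - 68.6) / 14.2
z = 17.4 / 14.2
z = 1.2254
SAT-scale = SAT = 500 + 100z
Carry z at full precision (z = 17.4 / 14.2) into the conversion:
SAT-scale = 500 + 100 * (17.4 / 14.2) = 500 + 1740 / 14.2
SAT-scale = 500 + 122.5352
SAT-scale = 622.5352

622.5352


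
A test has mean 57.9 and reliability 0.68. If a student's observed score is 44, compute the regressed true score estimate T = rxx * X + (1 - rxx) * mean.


T_est = rxx * X + (1 - rxx) * mean
T_est = 0.68 * 44 + 0.32 * 57.9
T_est = 29.92 + 18.528
T_est = 48.448

48.448


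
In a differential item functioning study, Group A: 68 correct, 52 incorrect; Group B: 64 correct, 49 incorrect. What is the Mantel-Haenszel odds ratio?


Odds_A = 68/52 = 1.3077
Odds_B = 64/49 = 1.3061
OR = Odds_A / Odds_B = 1.3077 / 1.3061
Exactly, OR = (68 * 49) / (52 * 64) = 3332 / 3328
OR = 1.0012

1.0012


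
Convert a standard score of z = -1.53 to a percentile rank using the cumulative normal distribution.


CDF(z) = 0.5 * (1 + erf(z/sqrt(2)))
erf(-1.0819) = -0.874
CDF = 0.063
Percentile rank = 0.063 * 100 = 6.3

6.3


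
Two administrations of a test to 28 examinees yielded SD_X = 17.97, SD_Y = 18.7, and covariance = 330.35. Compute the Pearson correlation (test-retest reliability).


r = cov(X,Y) / (SD_X * SD_Y)
r = 330.35 / (17.97 * 18.7)
r = 330.35 / 336.039
r = 0.9831

0.9831


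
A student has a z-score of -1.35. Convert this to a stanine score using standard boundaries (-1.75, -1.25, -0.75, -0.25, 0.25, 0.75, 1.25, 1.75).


Stanine boundaries: [-1.75, -1.25, -0.75, -0.25, 0.25, 0.75, 1.25, 1.75]
z = -1.35
Check each boundary:
  z >= -1.75 -> could be stanine 2
  z < -1.25
  z < -0.75
  z < -0.25
  z < 0.25
  z < 0.75
  z < 1.25
  z < 1.75
Highest qualifying boundary gives stanine = 2

2


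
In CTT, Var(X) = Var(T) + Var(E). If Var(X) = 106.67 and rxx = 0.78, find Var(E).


var_true = rxx * var_obs = 0.78 * 106.67 = 83.2026
var_error = var_obs - var_true
var_error = 106.67 - 83.2026
var_error = 23.4674

23.4674


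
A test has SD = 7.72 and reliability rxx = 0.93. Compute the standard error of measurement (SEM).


SEM = SD * sqrt(1 - rxx)
SEM = 7.72 * sqrt(1 - 0.93)
SEM = 7.72 * sqrt(0.07) = 7.72 * 0.264575
SEM = 2.0425

2.0425


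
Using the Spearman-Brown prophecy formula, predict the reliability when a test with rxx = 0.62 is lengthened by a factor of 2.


r_new = (n * rxx) / (1 + (n-1) * rxx)
r_new = (2 * 0.62) / (1 + 1 * 0.62)
r_new = 1.24 / 1.62
r_new = 0.7654

0.7654


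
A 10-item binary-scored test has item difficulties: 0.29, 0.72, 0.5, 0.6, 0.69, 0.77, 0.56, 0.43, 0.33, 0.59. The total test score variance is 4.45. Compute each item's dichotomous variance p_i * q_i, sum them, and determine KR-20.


For each item, compute p_i * q_i:
  Item 1: 0.29 * 0.71 = 0.2059
  Item 2: 0.72 * 0.28 = 0.2016
  Item 3: 0.5 * 0.5 = 0.25
  Item 4: 0.6 * 0.4 = 0.24
  Item 5: 0.69 * 0.31 = 0.2139
  Item 6: 0.77 * 0.23 = 0.1771
  Item 7: 0.56 * 0.44 = 0.2464
  Item 8: 0.43 * 0.57 = 0.2451
  Item 9: 0.33 * 0.67 = 0.2211
  Item 10: 0.59 * 0.41 = 0.2419
Sum(p_i * q_i) = 0.2059 + 0.2016 + 0.25 + 0.24 + 0.2139 + 0.1771 + 0.2464 + 0.2451 + 0.2211 + 0.2419 = 2.243
KR-20 = (k/(k-1)) * (1 - Sum(p_i*q_i) / Var_total)
= (10/9) * (1 - 2.243/4.45)
= 1.1111 * 0.496
KR-20 = 0.5511

0.5511


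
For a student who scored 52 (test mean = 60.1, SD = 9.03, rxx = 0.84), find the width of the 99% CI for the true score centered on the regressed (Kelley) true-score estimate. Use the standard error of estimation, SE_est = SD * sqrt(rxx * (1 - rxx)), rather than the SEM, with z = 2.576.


True score estimate = 0.84*52 + 0.16*60.1 = 53.296
SE_est = SD * sqrt(rxx * (1 - rxx)) = 9.03 * sqrt(0.84 * 0.16) = 9.03 * sqrt(0.1344) = 3.310453
CI = T_est +/- z * SE_est, so width = 2 * z * SE_est = 2 * 2.576 * 3.310453
Width = 17.0555

17.0555


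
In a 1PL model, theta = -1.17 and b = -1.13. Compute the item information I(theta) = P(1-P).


P = 1/(1+exp(-(-1.17--1.13))) = 0.49
I = P*(1-P) = 0.49 * 0.51
I = 0.2499

0.2499


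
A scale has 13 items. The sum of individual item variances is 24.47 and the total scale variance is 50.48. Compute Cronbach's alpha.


alpha = (k/(k-1)) * (1 - sum(si^2)/s_total^2)
= (13/12) * (1 - 24.47/50.48)
alpha = 0.5582

0.5582


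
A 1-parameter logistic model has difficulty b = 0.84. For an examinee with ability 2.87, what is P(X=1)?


theta - b = 2.87 - 0.84 = 2.03
exp(-(theta - b)) = exp(-2.03) = 0.1313
P = 1 / (1 + 0.1313)
P = 0.8839

0.8839


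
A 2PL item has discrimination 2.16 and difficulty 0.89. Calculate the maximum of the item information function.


For 2PL, max info at theta = b = 0.89
I_max = a^2 / 4 = 2.16^2 / 4
= 4.6656 / 4
I_max = 1.1664

1.1664


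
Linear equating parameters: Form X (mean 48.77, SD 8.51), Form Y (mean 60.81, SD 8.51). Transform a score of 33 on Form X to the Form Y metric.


slope = SD_Y / SD_X = 8.51 / 8.51 ~ 1.0
intercept = mean_Y - slope * mean_X = 60.81 - (8.51 / 8.51) * 48.77 ~ 12.04
Y = slope * X + intercept. To avoid rounding drift from the rounded slope/intercept, evaluate the equivalent form Y = mean_Y + SD_Y * (X - mean_X) / SD_X at full precision:
Y = 60.81 + 8.51 * (33 - 48.77) / 8.51
Y = 60.81 - 8.51 * 15.77 / 8.51
Y = 60.81 - 134.2027 / 8.51
Y = 60.81 - 15.77
Y = 45.04

45.04


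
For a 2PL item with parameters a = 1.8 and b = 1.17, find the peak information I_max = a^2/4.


For 2PL, max info at theta = b = 1.17
I_max = a^2 / 4 = 1.8^2 / 4
= 3.24 / 4
I_max = 0.81

0.81


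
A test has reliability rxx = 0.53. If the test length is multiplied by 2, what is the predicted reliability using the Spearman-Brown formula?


r_new = (n * rxx) / (1 + (n-1) * rxx)
r_new = (2 * 0.53) / (1 + 1 * 0.53)
r_new = 1.06 / 1.53
r_new = 0.6928

0.6928


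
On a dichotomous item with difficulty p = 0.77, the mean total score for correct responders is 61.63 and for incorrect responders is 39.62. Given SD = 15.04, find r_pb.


q = 1 - p = 0.23
rpb = ((M1 - M0) / SD) * sqrt(p * q)
rpb = ((61.63 - 39.62) / 15.04) * sqrt(0.77 * 0.23)
rpb = 0.6159

0.6159


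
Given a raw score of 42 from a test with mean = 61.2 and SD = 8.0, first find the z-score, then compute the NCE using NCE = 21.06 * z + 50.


z = (X - mean) / SD = (42 - 61.2) / 8.0
z = -19.2 / 8.0
z = -2.4
NCE = NCE = 21.06z + 50
Carry z at full precision (z = -19.2 / 8.0) into the conversion:
NCE = 21.06 * (-19.2 / 8.0) + 50 = -404.352 / 8.0 + 50
NCE = -50.544 + 50
NCE = -0.544

-0.544


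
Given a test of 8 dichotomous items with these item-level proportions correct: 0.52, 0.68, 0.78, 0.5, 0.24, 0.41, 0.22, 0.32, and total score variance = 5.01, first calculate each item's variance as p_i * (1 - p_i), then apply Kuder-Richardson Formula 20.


For each item, compute p_i * q_i:
  Item 1: 0.52 * 0.48 = 0.2496
  Item 2: 0.68 * 0.32 = 0.2176
  Item 3: 0.78 * 0.22 = 0.1716
  Item 4: 0.5 * 0.5 = 0.25
  Item 5: 0.24 * 0.76 = 0.1824
  Item 6: 0.41 * 0.59 = 0.2419
  Item 7: 0.22 * 0.78 = 0.1716
  Item 8: 0.32 * 0.68 = 0.2176
Sum(p_i * q_i) = 0.2496 + 0.2176 + 0.1716 + 0.25 + 0.1824 + 0.2419 + 0.1716 + 0.2176 = 1.7023
KR-20 = (k/(k-1)) * (1 - Sum(p_i*q_i) / Var_total)
= (8/7) * (1 - 1.7023/5.01)
= 1.1429 * 0.6602
KR-20 = 0.7545

0.7545


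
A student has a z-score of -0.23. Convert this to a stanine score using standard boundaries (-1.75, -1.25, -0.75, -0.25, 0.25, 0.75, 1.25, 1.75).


Stanine boundaries: [-1.75, -1.25, -0.75, -0.25, 0.25, 0.75, 1.25, 1.75]
z = -0.23
Check each boundary:
  z >= -1.75 -> could be stanine 2
  z >= -1.25 -> could be stanine 3
  z >= -0.75 -> could be stanine 4
  z >= -0.25 -> could be stanine 5
  z < 0.25
  z < 0.75
  z < 1.25
  z < 1.75
Highest qualifying boundary gives stanine = 5

5


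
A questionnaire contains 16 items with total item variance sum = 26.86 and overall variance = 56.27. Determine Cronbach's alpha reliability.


alpha = (k/(k-1)) * (1 - sum(si^2)/s_total^2)
= (16/15) * (1 - 26.86/56.27)
alpha = 0.5575

0.5575


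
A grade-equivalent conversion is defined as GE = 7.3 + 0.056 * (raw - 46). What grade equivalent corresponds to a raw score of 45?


raw - median = 45 - 46 = -1
slope * diff = 0.056 * -1 = -0.056
GE = 7.3 + -0.056
GE = 7.244

7.244


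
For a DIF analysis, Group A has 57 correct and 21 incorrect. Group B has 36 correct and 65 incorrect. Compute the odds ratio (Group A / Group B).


Odds_A = 57/21 = 2.7143
Odds_B = 36/65 = 0.5538
OR = Odds_A / Odds_B = 2.7143 / 0.5538
Exactly, OR = (57 * 65) / (21 * 36) = 3705 / 756
OR = 4.9008

4.9008


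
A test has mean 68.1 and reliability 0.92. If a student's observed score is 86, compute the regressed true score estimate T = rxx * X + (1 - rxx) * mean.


T_est = rxx * X + (1 - rxx) * mean
T_est = 0.92 * 86 + 0.08 * 68.1
T_est = 79.12 + 5.448
T_est = 84.568

84.568


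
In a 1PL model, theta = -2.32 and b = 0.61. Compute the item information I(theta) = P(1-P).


P = 1/(1+exp(-(-2.32-0.61))) = 0.0507
I = P*(1-P) = 0.0507 * 0.9493
I = 0.0481

0.0481


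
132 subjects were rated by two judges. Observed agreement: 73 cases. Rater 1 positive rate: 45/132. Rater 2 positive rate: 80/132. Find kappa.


P_o = 73/132 = 0.55303
P_e = (45*80 + 87*52) / 17424 = 0.466253
kappa = (P_o - P_e) / (1 - P_e)
kappa = (0.55303 - 0.466253) / (1 - 0.466253)
kappa = 0.1626

0.1626


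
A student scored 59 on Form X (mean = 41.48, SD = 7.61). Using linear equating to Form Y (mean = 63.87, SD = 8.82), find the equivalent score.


slope = SD_Y / SD_X = 8.82 / 7.61 ~ 1.159
intercept = mean_Y - slope * mean_X = 63.87 - (8.82 / 7.61) * 41.48 ~ 15.7946
Y = slope * X + intercept. To avoid rounding drift from the rounded slope/intercept, evaluate the equivalent form Y = mean_Y + SD_Y * (X - mean_X) / SD_X at full precision:
Y = 63.87 + 8.82 * (59 - 41.48) / 7.61
Y = 63.87 + 8.82 * 17.52 / 7.61
Y = 63.87 + 154.5264 / 7.61
Y = 63.87 + 20.3057
Y = 84.1757

84.1757


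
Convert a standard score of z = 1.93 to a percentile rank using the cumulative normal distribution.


CDF(z) = 0.5 * (1 + erf(z/sqrt(2)))
erf(1.3647) = 0.9464
CDF = 0.9732
Percentile rank = 0.9732 * 100 = 97.32

97.32


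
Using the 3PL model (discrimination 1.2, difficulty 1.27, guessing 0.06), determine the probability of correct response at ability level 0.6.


logit = 1.2*(0.6 - 1.27) = -0.804
P* = 1/(1 + exp(--0.804)) = 0.3092
P = 0.06 + (1 - 0.06) * 0.3092
P = 0.3506

0.3506


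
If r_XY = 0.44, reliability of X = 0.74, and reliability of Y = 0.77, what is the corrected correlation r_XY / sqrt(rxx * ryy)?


r_corrected = rxy / sqrt(rxx * ryy)
= 0.44 / sqrt(0.74 * 0.77)
= 0.44 / sqrt(0.5698)
= 0.44 / 0.754851
r_corrected = 0.5829

0.5829


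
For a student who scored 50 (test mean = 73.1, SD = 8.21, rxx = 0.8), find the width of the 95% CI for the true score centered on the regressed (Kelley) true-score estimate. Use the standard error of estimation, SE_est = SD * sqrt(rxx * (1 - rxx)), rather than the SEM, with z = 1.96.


True score estimate = 0.8*50 + 0.2*73.1 = 54.62
SE_est = SD * sqrt(rxx * (1 - rxx)) = 8.21 * sqrt(0.8 * 0.2) = 8.21 * sqrt(0.16) = 3.284
CI = T_est +/- z * SE_est, so width = 2 * z * SE_est = 2 * 1.96 * 3.284
Width = 12.8733

12.8733


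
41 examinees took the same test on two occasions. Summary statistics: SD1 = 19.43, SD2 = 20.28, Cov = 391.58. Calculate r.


r = cov(X,Y) / (SD_X * SD_Y)
r = 391.58 / (19.43 * 20.28)
r = 391.58 / 394.0404
r = 0.9938

0.9938


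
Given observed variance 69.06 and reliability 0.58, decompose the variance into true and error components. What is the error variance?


var_true = rxx * var_obs = 0.58 * 69.06 = 40.0548
var_error = var_obs - var_true
var_error = 69.06 - 40.0548
var_error = 29.0052

29.0052


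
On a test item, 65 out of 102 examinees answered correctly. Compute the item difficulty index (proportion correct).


Item difficulty p = number correct / total examinees
p = 65 / 102
p = 0.6373

0.6373


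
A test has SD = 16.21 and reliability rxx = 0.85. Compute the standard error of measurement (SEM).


SEM = SD * sqrt(1 - rxx)
SEM = 16.21 * sqrt(1 - 0.85)
SEM = 16.21 * sqrt(0.15) = 16.21 * 0.387298
SEM = 6.2781

6.2781


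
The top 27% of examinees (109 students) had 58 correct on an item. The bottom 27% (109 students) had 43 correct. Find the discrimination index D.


p_upper = 58/109 = 0.5321
p_lower = 43/109 = 0.3945
D = 0.5321 - 0.3945 = 0.1376

0.1376


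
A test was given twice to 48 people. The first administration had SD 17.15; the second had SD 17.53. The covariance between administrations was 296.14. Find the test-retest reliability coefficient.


r = cov(X,Y) / (SD_X * SD_Y)
r = 296.14 / (17.15 * 17.53)
r = 296.14 / 300.6395
r = 0.985

0.985


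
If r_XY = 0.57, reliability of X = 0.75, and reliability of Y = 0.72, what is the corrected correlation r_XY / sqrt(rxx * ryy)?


r_corrected = rxy / sqrt(rxx * ryy)
= 0.57 / sqrt(0.75 * 0.72)
= 0.57 / sqrt(0.54)
= 0.57 / 0.734847
r_corrected = 0.7757

0.7757


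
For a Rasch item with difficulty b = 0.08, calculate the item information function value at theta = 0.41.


P = 1/(1+exp(-(0.41-0.08))) = 0.5818
I = P*(1-P) = 0.5818 * 0.4182
I = 0.2433

0.2433


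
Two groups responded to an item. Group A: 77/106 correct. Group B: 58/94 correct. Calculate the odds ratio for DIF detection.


Odds_A = 77/29 = 2.6552
Odds_B = 58/36 = 1.6111
OR = Odds_A / Odds_B = 2.6552 / 1.6111
Exactly, OR = (77 * 36) / (29 * 58) = 2772 / 1682
OR = 1.648

1.648


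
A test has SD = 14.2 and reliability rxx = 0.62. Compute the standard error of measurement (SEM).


SEM = SD * sqrt(1 - rxx)
SEM = 14.2 * sqrt(1 - 0.62)
SEM = 14.2 * sqrt(0.38) = 14.2 * 0.616441
SEM = 8.7535

8.7535


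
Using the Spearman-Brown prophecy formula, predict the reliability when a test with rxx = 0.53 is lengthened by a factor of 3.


r_new = (n * rxx) / (1 + (n-1) * rxx)
r_new = (3 * 0.53) / (1 + 2 * 0.53)
r_new = 1.59 / 2.06
r_new = 0.7718

0.7718


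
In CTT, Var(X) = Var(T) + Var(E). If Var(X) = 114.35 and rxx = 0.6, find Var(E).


var_true = rxx * var_obs = 0.6 * 114.35 = 68.61
var_error = var_obs - var_true
var_error = 114.35 - 68.61
var_error = 45.74

45.74


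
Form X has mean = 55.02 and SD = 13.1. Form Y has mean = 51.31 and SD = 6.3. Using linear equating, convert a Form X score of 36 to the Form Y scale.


slope = SD_Y / SD_X = 6.3 / 13.1 ~ 0.4809
intercept = mean_Y - slope * mean_X = 51.31 - (6.3 / 13.1) * 55.02 ~ 24.85
Y = slope * X + intercept. To avoid rounding drift from the rounded slope/intercept, evaluate the equivalent form Y = mean_Y + SD_Y * (X - mean_X) / SD_X at full precision:
Y = 51.31 + 6.3 * (36 - 55.02) / 13.1
Y = 51.31 - 6.3 * 19.02 / 13.1
Y = 51.31 - 119.826 / 13.1
Y = 51.31 - 9.147
Y = 42.163

42.163


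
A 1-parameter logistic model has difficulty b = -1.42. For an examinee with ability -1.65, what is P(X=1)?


theta - b = -1.65 - -1.42 = -0.23
exp(-(theta - b)) = exp(0.23) = 1.2586
P = 1 / (1 + 1.2586)
P = 0.4428

0.4428


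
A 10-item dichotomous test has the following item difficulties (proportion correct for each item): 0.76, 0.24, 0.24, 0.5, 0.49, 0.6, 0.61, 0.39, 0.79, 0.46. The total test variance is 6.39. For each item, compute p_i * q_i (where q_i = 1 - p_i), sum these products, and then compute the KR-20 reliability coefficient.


For each item, compute p_i * q_i:
  Item 1: 0.76 * 0.24 = 0.1824
  Item 2: 0.24 * 0.76 = 0.1824
  Item 3: 0.24 * 0.76 = 0.1824
  Item 4: 0.5 * 0.5 = 0.25
  Item 5: 0.49 * 0.51 = 0.2499
  Item 6: 0.6 * 0.4 = 0.24
  Item 7: 0.61 * 0.39 = 0.2379
  Item 8: 0.39 * 0.61 = 0.2379
  Item 9: 0.79 * 0.21 = 0.1659
  Item 10: 0.46 * 0.54 = 0.2484
Sum(p_i * q_i) = 0.1824 + 0.1824 + 0.1824 + 0.25 + 0.2499 + 0.24 + 0.2379 + 0.2379 + 0.1659 + 0.2484 = 2.1772
KR-20 = (k/(k-1)) * (1 - Sum(p_i*q_i) / Var_total)
= (10/9) * (1 - 2.1772/6.39)
= 1.1111 * 0.6593
KR-20 = 0.7325

0.7325
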